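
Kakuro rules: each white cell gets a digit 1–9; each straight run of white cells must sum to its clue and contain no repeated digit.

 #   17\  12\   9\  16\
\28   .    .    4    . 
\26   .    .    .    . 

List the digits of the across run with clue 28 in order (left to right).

9 8 4 7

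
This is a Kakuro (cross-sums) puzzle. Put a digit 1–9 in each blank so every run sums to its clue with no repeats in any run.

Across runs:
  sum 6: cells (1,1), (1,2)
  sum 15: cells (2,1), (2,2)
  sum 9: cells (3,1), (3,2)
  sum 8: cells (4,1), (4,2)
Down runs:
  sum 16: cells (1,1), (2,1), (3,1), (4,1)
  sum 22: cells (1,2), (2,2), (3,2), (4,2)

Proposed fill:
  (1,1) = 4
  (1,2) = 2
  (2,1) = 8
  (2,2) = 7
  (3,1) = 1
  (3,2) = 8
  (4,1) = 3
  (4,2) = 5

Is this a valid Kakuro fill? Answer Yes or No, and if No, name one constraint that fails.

Across: 4+2=6; 8+7=15; 1+8=9; 3+5=8. Down: 4+8+1+3=16; 2+7+8+5=22. No digit repeats within any run.

Yes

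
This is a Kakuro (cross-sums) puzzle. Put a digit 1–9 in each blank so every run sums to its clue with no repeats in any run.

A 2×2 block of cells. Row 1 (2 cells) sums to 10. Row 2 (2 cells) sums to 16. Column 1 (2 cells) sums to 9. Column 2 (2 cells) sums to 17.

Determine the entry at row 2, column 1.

7

16 in 2 cells must be {7,9}; 17 in 2 cells must be {8,9}.
The 16 across and the 9 down share only 7, so (2,1) = 7.
(2,2) = 16 − 7 = 9 completes the 16 across.
(1,1) = 9 − 7 = 2 completes the 9 down.
(1,2) = 10 − 2 = 8 completes the 10 across.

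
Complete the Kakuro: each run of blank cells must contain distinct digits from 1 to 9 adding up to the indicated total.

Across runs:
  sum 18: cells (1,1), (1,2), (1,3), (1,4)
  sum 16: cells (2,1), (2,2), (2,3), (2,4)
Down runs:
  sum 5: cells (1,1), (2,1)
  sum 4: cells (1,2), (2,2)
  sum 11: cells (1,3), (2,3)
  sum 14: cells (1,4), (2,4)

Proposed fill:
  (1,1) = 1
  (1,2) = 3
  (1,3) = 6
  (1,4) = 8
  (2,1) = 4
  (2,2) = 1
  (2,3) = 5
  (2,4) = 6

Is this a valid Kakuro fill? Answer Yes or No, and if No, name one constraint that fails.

Across: 1+3+6+8=18; 4+1+5+6=16. Down: 1+4=5; 3+1=4; 6+5=11; 8+6=14. No digit repeats within any run.

Yes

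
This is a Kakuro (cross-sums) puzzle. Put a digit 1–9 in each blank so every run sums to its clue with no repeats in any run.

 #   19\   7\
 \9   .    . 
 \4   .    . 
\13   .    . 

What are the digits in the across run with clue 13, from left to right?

9 4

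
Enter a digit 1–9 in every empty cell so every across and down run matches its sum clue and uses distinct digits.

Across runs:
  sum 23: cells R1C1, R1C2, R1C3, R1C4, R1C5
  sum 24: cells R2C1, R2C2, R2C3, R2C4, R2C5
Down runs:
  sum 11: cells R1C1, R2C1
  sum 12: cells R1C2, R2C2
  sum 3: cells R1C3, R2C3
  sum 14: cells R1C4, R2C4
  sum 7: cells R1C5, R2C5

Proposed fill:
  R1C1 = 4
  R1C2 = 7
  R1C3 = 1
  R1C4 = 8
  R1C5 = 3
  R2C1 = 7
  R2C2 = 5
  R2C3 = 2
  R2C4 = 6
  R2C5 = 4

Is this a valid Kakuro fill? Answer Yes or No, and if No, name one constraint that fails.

Yes

Across: 4+7+1+8+3=23; 7+5+2+6+4=24. Down: 4+7=11; 7+5=12; 1+2=3; 8+6=14; 3+4=7. No digit repeats within any run.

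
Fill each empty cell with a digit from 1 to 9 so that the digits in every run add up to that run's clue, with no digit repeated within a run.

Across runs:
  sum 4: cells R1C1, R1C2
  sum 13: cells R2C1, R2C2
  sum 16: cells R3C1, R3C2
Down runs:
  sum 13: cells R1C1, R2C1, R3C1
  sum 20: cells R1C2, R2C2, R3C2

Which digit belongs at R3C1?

7

4 in 2 cells must be {1,3}; 16 in 2 cells must be {7,9}.
The 4 across and the 20 down share only 3, so R1C2 = 3.
Given what's placed, R3C2 must be 9 to fit the 16 across and 20 down.
R1C1 = 4 − 3 = 1 completes the 4 across.
R2C2 = 20 − 12 = 8 completes the 20 down.
R3C1 = 16 − 9 = 7 completes the 16 across.
R2C1 = 13 − 8 = 5 completes the 13 across.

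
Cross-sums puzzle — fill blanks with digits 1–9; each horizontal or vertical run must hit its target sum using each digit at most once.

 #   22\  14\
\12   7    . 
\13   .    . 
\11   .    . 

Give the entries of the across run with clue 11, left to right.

9, 2

R1C2 = 12 − 7 = 5 completes the 12 across.
Nothing is forced directly, so branch on R2C1, whose candidates are 6 or 9. If R2C1 = 9: then R2C2 would have to be in {4} for the 13 across but in {1,2,3,6,7,8} for the 14 down — contradiction. So R2C1 = 6.
R2C2 = 13 − 6 = 7 completes the 13 across.
R3C1 = 22 − 13 = 9 completes the 22 down.
R3C2 = 11 − 9 = 2 completes the 11 across.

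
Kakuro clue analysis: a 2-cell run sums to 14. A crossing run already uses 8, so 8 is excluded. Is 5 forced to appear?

Yes

The only way to make 14 from 2 distinct digits under that restriction is {5,9}, which contains 5.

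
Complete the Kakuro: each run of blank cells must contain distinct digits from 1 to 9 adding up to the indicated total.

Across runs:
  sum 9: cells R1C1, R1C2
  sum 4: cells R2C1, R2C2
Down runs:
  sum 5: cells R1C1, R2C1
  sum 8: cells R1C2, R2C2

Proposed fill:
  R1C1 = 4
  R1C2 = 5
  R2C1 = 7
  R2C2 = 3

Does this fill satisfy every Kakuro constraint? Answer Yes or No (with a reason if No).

No — the across run R2C1–R2C2 sums to 10, not 4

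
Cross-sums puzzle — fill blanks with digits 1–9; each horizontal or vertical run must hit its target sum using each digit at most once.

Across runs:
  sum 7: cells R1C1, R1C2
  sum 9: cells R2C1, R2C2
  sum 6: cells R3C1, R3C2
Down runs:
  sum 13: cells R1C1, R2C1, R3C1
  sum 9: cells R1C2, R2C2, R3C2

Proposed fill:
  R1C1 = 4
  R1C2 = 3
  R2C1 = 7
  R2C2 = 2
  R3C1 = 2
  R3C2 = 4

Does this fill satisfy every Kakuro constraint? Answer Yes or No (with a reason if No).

Across: 4+3=7; 7+2=9; 2+4=6. Down: 4+7+2=13; 3+2+4=9. No digit repeats within any run.

Yes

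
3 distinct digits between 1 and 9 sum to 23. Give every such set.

3 distinct digits from 1–9 sum between 6 and 24.
Only one set works: {6,8,9}.

{6,8,9}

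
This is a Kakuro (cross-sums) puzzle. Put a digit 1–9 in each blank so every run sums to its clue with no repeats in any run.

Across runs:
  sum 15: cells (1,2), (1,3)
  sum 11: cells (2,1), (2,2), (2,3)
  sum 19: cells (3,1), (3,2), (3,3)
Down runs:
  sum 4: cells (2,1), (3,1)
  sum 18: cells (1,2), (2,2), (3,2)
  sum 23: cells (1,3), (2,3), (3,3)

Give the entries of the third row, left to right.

3 7 9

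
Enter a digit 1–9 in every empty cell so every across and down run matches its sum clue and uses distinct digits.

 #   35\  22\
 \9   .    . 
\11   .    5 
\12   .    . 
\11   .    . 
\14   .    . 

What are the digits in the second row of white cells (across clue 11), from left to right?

35 in 5 cells must be {5,6,7,8,9}.
R2C1 = 11 − 5 = 6 completes the 11 across.

6 5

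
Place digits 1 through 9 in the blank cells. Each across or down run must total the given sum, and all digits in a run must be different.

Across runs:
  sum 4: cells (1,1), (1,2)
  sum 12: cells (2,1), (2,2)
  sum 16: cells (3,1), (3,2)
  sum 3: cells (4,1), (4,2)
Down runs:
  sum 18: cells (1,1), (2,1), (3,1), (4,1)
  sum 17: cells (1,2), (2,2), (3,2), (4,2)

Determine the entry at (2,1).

4 in 2 cells must be {1,3}; 16 in 2 cells must be {7,9}; 3 in 2 cells must be {1,2}.
Nothing is forced directly, so branch on (4,1), whose candidates are 1 or 2. If (4,1) = 1: that forces (1,1) = 3, (1,2) = 1, (3,1) = 9, (3,2) = 7, after which (4,2) would have to be in {2} for the 3 across but in {3,4,5,6} for the 17 down — contradiction. So (4,1) = 2.
(4,2) = 3 − 2 = 1 completes the 3 across.
Given what's placed, (1,2) must be 3 to fit the 4 across and 17 down.
(1,1) = 4 − 3 = 1 completes the 4 across.
No cell is forced outright now. (3,1) can only be 7 or 9 (the digits allowed by both its 16 across and its 18 down). If (3,1) = 9: then (2,1) would have to be in {3,4,5,7,8,9} for the 12 across but in {6} for the 18 down — contradiction. So (3,1) = 7.
(2,1) = 18 − 10 = 8 completes the 18 down.

8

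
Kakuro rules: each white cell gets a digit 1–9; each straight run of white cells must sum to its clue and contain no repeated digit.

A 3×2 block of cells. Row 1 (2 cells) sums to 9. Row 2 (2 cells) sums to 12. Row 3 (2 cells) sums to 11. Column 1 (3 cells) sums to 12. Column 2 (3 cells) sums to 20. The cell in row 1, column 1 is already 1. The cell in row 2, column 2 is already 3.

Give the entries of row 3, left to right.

(1,2) = 9 − 1 = 8 completes the 9 across.
(2,1) = 12 − 3 = 9 completes the 12 across.
(3,1) = 12 − 10 = 2 completes the 12 down.
(3,2) = 11 − 2 = 9 completes the 11 across.

2, 9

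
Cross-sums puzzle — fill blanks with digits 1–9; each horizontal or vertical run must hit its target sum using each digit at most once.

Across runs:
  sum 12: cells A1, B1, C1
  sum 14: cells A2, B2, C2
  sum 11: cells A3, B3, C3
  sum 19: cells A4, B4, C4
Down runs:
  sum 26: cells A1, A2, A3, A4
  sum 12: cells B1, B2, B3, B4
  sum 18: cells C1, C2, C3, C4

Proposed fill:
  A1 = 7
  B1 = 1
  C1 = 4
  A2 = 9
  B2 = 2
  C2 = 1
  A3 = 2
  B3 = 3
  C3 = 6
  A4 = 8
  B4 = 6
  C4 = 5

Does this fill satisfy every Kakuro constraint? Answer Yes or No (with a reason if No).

No — the down run C1–C4 sums to 16, not 18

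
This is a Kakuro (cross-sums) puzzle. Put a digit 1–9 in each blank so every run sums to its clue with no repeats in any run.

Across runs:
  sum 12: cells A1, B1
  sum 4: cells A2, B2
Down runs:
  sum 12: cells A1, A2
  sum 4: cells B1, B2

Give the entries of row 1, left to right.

4 in 2 cells must be {1,3}.
The 12 across and the 4 down share only 3, so B1 = 3.
The 4 across and the 12 down share only 3, so A2 = 3.
B2 = 4 − 3 = 1 completes the 4 across.
A1 = 12 − 3 = 9 completes the 12 across.

9 3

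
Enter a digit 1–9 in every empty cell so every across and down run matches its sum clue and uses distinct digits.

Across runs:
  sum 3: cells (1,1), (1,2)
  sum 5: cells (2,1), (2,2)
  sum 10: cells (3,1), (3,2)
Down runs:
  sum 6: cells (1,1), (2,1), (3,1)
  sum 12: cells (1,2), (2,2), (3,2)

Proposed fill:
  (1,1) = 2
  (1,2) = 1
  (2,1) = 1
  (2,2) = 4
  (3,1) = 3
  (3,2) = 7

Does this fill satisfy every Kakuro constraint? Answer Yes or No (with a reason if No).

Yes

Across: 2+1=3; 1+4=5; 3+7=10. Down: 2+1+3=6; 1+4+7=12. No digit repeats within any run.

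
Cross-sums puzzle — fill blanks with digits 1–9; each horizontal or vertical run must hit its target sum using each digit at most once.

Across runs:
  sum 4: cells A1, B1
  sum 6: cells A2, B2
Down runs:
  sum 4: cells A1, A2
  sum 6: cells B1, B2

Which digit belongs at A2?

4 in 2 cells must be {1,3}.
The 4 across and the 6 down share only 1, so B1 = 1.
The 6 across and the 4 down share only 1, so A2 = 1.
B2 = 6 − 1 = 5 completes the 6 across.
A1 = 4 − 1 = 3 completes the 4 across.

1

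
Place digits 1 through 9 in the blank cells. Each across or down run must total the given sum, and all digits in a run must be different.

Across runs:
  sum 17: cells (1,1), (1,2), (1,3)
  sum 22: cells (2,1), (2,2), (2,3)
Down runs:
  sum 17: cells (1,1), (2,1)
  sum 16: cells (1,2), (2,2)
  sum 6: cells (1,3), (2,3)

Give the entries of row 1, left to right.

9 7 1

17 in 2 cells must be {8,9}; 16 in 2 cells must be {7,9}.
The 22 across and the 6 down share only 5, so (2,3) = 5.
(1,3) = 6 − 5 = 1 completes the 6 down.
Given what's placed, (2,2) must be 9 to fit the 22 across and 16 down.
(1,1) = 9: the only remaining digit allowed by both the 17 across and the 17 down.
(1,2) = 17 − 10 = 7 completes the 17 across.
(2,1) = 22 − 14 = 8 completes the 22 across.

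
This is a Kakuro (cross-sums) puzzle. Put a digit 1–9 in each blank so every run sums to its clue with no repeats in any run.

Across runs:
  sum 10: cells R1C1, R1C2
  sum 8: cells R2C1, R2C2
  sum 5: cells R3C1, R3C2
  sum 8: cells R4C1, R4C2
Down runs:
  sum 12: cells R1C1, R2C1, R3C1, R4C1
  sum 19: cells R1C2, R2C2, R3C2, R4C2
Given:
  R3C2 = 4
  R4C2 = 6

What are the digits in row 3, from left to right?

R3C1 = 5 − 4 = 1 completes the 5 across.
R4C1 = 8 − 6 = 2 completes the 8 across.
No cell is forced outright now. R1C1 can only be 3 or 4 or 6 (the digits allowed by both its 10 across and its 12 down). If R1C1 = 4: then R1C2 would have to be in {6} for the 10 across but in {1,2,7,8} for the 19 down — contradiction. If R1C1 = 6: then R1C2 would have to be in {4} for the 10 across but in {1,2,7,8} for the 19 down — contradiction. So R1C1 = 3.
R1C2 = 10 − 3 = 7 completes the 10 across.
R2C1 = 12 − 6 = 6 completes the 12 down.
R2C2 = 8 − 6 = 2 completes the 8 across.

1 4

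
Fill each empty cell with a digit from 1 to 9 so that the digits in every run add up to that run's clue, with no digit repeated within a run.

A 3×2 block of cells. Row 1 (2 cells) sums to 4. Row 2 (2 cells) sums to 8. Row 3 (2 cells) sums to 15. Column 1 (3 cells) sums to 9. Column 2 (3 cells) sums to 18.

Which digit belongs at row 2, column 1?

4 in 2 cells must be {1,3}.
The 15 across and the 9 down share only 6, so (3,1) = 6.
(3,2) = 15 − 6 = 9 completes the 15 across.
Given what's placed, (1,1) must be 1 to fit the 4 across and 9 down.
(1,2) = 4 − 1 = 3 completes the 4 across.
(2,1) = 9 − 7 = 2 completes the 9 down.
(2,2) = 8 − 2 = 6 completes the 8 across.

2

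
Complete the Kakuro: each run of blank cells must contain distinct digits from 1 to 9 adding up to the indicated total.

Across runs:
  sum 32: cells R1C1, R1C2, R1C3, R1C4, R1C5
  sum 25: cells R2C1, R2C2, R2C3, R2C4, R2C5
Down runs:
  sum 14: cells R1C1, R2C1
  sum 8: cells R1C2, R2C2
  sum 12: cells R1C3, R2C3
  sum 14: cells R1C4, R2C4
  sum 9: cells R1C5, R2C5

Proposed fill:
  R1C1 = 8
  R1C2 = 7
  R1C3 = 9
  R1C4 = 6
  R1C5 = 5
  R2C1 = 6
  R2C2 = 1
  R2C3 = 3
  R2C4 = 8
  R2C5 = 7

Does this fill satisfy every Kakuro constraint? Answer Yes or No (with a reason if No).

No — the across run R1C1–R1C5 sums to 35, not 32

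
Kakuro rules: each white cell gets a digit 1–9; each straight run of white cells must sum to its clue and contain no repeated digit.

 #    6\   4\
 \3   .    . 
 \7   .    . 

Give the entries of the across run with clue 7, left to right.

3 in 2 cells must be {1,2}; 4 in 2 cells must be {1,3}.
The 3 across and the 4 down share only 1, so R1C2 = 1.
R2C2 = 4 − 1 = 3 completes the 4 down.
R1C1 = 3 − 1 = 2 completes the 3 across.
R2C1 = 7 − 3 = 4 completes the 7 across.

4, 3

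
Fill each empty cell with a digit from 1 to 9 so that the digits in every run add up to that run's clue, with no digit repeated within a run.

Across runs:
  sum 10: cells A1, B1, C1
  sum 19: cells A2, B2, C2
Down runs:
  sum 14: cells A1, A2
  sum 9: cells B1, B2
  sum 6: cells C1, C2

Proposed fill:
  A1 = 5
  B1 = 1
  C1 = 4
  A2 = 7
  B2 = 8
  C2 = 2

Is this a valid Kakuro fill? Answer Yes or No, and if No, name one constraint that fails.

No — the across run A2–C2 sums to 17, not 19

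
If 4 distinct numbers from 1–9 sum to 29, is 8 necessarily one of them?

Yes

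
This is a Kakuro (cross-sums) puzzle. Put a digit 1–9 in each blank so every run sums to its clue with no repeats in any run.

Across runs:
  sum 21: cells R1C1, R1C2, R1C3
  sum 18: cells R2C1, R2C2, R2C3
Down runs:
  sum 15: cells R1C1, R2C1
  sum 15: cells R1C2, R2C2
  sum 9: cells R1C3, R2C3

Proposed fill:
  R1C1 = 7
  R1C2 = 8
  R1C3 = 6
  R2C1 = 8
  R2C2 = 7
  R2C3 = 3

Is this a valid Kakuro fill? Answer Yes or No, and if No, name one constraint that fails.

Yes

Across: 7+8+6=21; 8+7+3=18. Down: 7+8=15; 8+7=15; 6+3=9. No digit repeats within any run.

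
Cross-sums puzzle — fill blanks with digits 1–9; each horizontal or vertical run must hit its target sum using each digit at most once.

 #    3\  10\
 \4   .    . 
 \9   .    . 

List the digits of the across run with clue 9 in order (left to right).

2, 7

4 in 2 cells must be {1,3}; 3 in 2 cells must be {1,2}.
The 4 across and the 3 down share only 1, so R1C1 = 1.
R1C2 = 4 − 1 = 3 completes the 4 across.
R2C1 = 3 − 1 = 2 completes the 3 down.
R2C2 = 9 − 2 = 7 completes the 9 across.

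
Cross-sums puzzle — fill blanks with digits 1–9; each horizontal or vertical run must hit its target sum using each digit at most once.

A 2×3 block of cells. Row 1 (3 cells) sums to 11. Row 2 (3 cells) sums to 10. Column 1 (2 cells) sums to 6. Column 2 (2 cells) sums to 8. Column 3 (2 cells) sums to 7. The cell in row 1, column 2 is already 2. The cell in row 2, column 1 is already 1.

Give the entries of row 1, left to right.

5 2 4

(1,1) = 6 − 1 = 5 completes the 6 down.
(1,3) = 11 − 7 = 4 completes the 11 across.
(2,2) = 8 − 2 = 6 completes the 8 down.
(2,3) = 10 − 7 = 3 completes the 10 across.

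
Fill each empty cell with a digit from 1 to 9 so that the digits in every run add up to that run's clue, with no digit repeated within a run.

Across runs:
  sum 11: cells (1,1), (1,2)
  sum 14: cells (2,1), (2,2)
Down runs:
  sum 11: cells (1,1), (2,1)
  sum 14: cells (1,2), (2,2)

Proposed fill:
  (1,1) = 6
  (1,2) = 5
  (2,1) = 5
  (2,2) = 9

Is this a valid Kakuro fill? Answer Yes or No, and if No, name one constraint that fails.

Across: 6+5=11; 5+9=14. Down: 6+5=11; 5+9=14. No digit repeats within any run.

Yes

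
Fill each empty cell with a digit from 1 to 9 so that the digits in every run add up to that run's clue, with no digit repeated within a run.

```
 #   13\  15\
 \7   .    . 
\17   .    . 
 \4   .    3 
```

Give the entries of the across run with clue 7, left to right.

17 in 2 cells must be {8,9}; 4 in 2 cells must be {1,3}.
R2C2 = 8: the only remaining digit allowed by both the 17 across and the 15 down.
R3C1 = 4 − 3 = 1 completes the 4 across.
R1C2 = 15 − 11 = 4 completes the 15 down.
R2C1 = 17 − 8 = 9 completes the 17 across.
R1C1 = 7 − 4 = 3 completes the 7 across.

3 4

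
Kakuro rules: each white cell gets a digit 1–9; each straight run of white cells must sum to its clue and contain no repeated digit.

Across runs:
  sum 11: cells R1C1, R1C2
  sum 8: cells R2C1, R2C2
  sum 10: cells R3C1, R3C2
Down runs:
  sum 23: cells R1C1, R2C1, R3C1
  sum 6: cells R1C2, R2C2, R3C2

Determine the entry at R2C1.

6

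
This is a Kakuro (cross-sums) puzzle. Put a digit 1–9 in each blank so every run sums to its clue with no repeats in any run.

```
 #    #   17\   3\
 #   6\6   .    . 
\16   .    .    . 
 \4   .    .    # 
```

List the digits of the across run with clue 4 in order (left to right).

1 3

4 in 2 cells must be {1,3}; 3 in 2 cells must be {1,2}.
The 4 across and the 6 down share only 1, so R3C1 = 1.
R3C2 = 4 − 1 = 3 completes the 4 across.
R1C2 = 5: the only remaining digit allowed by both the 6 across and the 17 down.
R1C3 = 6 − 5 = 1 completes the 6 across.
R2C1 = 6 − 1 = 5 completes the 6 down.
R2C2 = 17 − 8 = 9 completes the 17 down.
R2C3 = 16 − 14 = 2 completes the 16 across.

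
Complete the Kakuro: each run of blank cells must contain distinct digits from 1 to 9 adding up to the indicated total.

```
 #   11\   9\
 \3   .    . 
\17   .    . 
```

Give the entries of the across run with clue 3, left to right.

3 in 2 cells must be {1,2}; 17 in 2 cells must be {8,9}.
The 3 across and the 11 down share only 2, so R1C1 = 2.
R1C2 = 3 − 2 = 1 completes the 3 across.
R2C1 = 11 − 2 = 9 completes the 11 down.
R2C2 = 17 − 9 = 8 completes the 17 across.

2 1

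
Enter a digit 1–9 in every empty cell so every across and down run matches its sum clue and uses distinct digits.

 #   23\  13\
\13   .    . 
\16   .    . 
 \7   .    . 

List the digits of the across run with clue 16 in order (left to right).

16 in 2 cells must be {7,9}; 23 in 3 cells must be {6,8,9}.
The 16 across and the 23 down share only 9, so R2C1 = 9.
R2C2 = 16 − 9 = 7 completes the 16 across.
Given what's placed, R3C1 must be 6 to fit the 7 across and 23 down.
R3C2 = 7 − 6 = 1 completes the 7 across.
R1C1 = 23 − 15 = 8 completes the 23 down.
R1C2 = 13 − 8 = 5 completes the 13 across.

9 7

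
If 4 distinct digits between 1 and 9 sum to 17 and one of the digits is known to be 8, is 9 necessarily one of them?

No

Counterexample: {1,2,6,8} sums to 17 under that restriction without using 9.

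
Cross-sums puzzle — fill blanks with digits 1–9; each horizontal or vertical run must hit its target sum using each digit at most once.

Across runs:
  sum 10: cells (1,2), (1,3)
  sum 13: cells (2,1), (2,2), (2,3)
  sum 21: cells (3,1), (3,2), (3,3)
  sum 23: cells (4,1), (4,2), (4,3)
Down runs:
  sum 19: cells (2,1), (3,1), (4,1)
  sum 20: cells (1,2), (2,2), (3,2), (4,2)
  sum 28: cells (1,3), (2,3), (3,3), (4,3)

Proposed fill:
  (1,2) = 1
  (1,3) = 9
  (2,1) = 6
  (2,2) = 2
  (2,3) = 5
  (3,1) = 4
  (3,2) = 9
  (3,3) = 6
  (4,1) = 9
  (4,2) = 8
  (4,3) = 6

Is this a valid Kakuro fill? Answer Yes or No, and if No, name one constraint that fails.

No — the down run (1,3)–(4,3) sums to 26, not 28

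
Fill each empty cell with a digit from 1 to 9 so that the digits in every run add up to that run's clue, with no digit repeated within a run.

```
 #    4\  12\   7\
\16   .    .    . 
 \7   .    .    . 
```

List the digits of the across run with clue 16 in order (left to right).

7 in 3 cells must be {1,2,4}; 4 in 2 cells must be {1,3}.
The 7 across and the 4 down share only 1, so R2C1 = 1.
Given what's placed, R2C2 must be 4 to fit the 7 across and 12 down.
R2C3 = 7 − 5 = 2 completes the 7 across.
R1C1 = 4 − 1 = 3 completes the 4 down.
R1C2 = 12 − 4 = 8 completes the 12 down.
R1C3 = 16 − 11 = 5 completes the 16 across.

3 8 5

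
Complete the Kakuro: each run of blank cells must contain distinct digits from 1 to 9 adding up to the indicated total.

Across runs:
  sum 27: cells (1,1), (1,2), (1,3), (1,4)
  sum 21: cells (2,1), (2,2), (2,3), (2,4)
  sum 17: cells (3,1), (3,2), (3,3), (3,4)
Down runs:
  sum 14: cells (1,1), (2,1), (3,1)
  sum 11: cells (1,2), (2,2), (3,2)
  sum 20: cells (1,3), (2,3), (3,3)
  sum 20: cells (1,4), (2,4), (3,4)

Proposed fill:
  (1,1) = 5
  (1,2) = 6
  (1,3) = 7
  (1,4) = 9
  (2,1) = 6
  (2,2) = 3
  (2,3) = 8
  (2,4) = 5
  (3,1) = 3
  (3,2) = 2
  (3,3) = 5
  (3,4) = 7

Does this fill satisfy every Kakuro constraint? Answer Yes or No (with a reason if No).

No — the across run (2,1)–(2,4) sums to 22, not 21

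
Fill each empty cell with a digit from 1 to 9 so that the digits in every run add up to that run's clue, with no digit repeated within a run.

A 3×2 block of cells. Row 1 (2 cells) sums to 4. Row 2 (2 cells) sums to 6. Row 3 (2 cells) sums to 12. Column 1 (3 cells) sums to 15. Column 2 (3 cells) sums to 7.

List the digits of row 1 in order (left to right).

3, 1

4 in 2 cells must be {1,3}; 7 in 3 cells must be {1,2,4}.
The 4 across and the 7 down share only 1, so (1,2) = 1.
Given what's placed, (3,2) must be 4 to fit the 12 across and 7 down.
(1,1) = 4 − 1 = 3 completes the 4 across.
(2,2) = 7 − 5 = 2 completes the 7 down.
(3,1) = 12 − 4 = 8 completes the 12 across.
(2,1) = 6 − 2 = 4 completes the 6 across.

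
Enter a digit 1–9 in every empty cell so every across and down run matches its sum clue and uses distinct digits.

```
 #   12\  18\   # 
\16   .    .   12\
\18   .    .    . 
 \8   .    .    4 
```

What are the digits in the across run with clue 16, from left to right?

16 in 2 cells must be {7,9}.
R2C3 = 12 − 4 = 8 completes the 12 down.
Nothing is forced directly, so branch on R3C2, whose candidates are 1 or 3. If R3C2 = 1: that forces R1C2 = 9, after which R2C2 would have to be in {1,3,4,6,7,9} for the 18 across but in {8} for the 18 down — contradiction. So R3C2 = 3.
R3C1 = 8 − 7 = 1 completes the 8 across.
Nothing is forced directly, so branch on R1C1, whose candidates are 7 or 9. If R1C1 = 9: that forces R1C2 = 7, after which R2C1 would have to be in {1,3,4,6,7,9} for the 18 across but in {2} for the 12 down — contradiction. So R1C1 = 7.
R1C2 = 16 − 7 = 9 completes the 16 across.
R2C1 = 12 − 8 = 4 completes the 12 down.
R2C2 = 18 − 12 = 6 completes the 18 across.

7 9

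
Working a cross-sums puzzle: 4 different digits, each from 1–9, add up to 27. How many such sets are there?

4 distinct digits from 1–9 sum between 10 and 30.
Enumerating: {3,7,8,9}, {4,6,8,9}, {5,6,7,9}.

3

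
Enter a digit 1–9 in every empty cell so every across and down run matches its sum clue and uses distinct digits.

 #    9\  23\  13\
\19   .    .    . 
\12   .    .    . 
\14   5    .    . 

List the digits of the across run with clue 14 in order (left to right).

23 in 3 cells must be {6,8,9}.
R1C1 = 3: the only remaining digit allowed by both the 19 across and the 9 down.
Given what's placed, R1C2 must be 9 to fit the 19 across and 23 down.
R1C3 = 19 − 12 = 7 completes the 19 across.
R2C1 = 9 − 8 = 1 completes the 9 down.
Nothing is forced directly, so branch on R2C2, whose candidates are 6 or 8. If R2C2 = 8: then R2C3 would have to be in {3} for the 12 across but in {1,2,4,5} for the 13 down — contradiction. So R2C2 = 6.
R2C3 = 12 − 7 = 5 completes the 12 across.
R3C2 = 23 − 15 = 8 completes the 23 down.
R3C3 = 14 − 13 = 1 completes the 14 across.

5, 8, 1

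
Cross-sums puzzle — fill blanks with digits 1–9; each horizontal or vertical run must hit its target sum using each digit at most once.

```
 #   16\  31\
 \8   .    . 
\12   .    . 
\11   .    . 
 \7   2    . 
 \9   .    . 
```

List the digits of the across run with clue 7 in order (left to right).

2, 5

16 in 5 cells must be {1,2,3,4,6}.
R4C2 = 7 − 2 = 5 completes the 7 across.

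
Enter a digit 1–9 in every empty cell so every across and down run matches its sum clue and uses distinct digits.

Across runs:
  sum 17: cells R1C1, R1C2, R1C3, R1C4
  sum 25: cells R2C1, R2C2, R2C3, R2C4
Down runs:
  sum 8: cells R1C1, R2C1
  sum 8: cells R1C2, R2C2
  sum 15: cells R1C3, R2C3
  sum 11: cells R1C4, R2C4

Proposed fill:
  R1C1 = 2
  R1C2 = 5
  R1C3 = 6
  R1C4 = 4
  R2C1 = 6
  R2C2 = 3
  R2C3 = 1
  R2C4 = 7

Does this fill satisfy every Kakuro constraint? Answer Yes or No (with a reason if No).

No — the across run R2C1–R2C4 sums to 17, not 25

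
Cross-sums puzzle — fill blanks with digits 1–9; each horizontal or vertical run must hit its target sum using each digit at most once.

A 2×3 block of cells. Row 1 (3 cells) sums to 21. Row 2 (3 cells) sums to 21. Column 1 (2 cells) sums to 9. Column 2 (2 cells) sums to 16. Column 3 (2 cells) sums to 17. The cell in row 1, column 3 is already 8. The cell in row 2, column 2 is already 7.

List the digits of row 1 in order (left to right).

16 in 2 cells must be {7,9}; 17 in 2 cells must be {8,9}.
(1,2) = 16 − 7 = 9 completes the 16 down.
(2,3) = 17 − 8 = 9 completes the 17 down.
(1,1) = 21 − 17 = 4 completes the 21 across.
(2,1) = 21 − 16 = 5 completes the 21 across.

4, 9, 8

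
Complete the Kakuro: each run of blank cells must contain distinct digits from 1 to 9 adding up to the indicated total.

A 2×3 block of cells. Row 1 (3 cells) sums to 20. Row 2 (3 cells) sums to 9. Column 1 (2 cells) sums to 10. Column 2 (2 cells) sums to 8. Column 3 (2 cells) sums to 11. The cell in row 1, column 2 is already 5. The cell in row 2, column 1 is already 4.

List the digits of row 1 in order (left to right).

6 5 9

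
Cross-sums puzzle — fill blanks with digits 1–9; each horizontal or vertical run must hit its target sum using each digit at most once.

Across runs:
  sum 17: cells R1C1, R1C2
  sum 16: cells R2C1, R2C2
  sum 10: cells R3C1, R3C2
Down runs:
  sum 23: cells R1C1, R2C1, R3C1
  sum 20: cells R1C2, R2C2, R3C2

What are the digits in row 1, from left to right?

8 9

17 in 2 cells must be {8,9}; 16 in 2 cells must be {7,9}; 23 in 3 cells must be {6,8,9}.
The 16 across and the 23 down share only 9, so R2C1 = 9.
R2C2 = 16 − 9 = 7 completes the 16 across.
Given what's placed, R1C1 must be 8 to fit the 17 across and 23 down.
R1C2 = 17 − 8 = 9 completes the 17 across.
R3C1 = 23 − 17 = 6 completes the 23 down.
R3C2 = 10 − 6 = 4 completes the 10 across.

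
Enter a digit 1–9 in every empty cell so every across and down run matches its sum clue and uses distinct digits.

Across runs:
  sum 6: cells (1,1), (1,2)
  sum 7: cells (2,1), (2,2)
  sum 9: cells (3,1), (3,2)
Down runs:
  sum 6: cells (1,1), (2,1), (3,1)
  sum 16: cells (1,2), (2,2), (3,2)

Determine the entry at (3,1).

2

6 in 3 cells must be {1,2,3}.
Nothing is forced directly, so branch on (2,1), whose candidates are 1 or 2 or 3. If (2,1) = 1: that forces (1,1) = 2, (1,2) = 4, after which (2,2) would have to be in {6} for the 7 across but in {3,5,7,9} for the 16 down — contradiction. If (2,1) = 2: that forces (1,1) = 1, (1,2) = 5, after which (2,2) would have to be in {5} for the 7 across but in {2,3,4,7,8,9} for the 16 down — contradiction. So (2,1) = 3.
(2,2) = 7 − 3 = 4 completes the 7 across.
Given what's placed, (1,2) must be 5 to fit the 6 across and 16 down.
(3,2) = 16 − 9 = 7 completes the 16 down.
(1,1) = 6 − 5 = 1 completes the 6 across.
(3,1) = 9 − 7 = 2 completes the 9 across.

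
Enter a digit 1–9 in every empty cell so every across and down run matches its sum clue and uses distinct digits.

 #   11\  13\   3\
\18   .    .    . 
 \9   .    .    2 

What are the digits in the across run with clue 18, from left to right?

8, 9, 1

3 in 2 cells must be {1,2}.
R1C3 = 3 − 2 = 1 completes the 3 down.
No cell is forced outright now. R2C2 can only be 4 or 6 (the digits allowed by both its 9 across and its 13 down). If R2C2 = 6: then R1C2 would have to be in {8,9} for the 18 across but in {7} for the 13 down — contradiction. So R2C2 = 4.
R1C2 = 13 − 4 = 9 completes the 13 down.
R2C1 = 9 − 6 = 3 completes the 9 across.
R1C1 = 18 − 10 = 8 completes the 18 across.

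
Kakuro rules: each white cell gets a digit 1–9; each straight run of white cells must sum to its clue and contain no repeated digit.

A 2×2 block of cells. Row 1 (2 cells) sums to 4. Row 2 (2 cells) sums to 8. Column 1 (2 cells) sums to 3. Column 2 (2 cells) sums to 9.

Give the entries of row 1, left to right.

1 3

4 in 2 cells must be {1,3}; 3 in 2 cells must be {1,2}.
The 4 across and the 3 down share only 1, so (1,1) = 1.
(1,2) = 4 − 1 = 3 completes the 4 across.
(2,1) = 3 − 1 = 2 completes the 3 down.
(2,2) = 8 − 2 = 6 completes the 8 across.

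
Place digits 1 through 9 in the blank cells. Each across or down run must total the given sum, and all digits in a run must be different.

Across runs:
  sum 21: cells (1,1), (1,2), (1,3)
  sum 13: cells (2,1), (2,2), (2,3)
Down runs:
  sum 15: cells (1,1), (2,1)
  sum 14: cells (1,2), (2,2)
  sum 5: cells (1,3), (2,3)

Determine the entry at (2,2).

The 21 across and the 5 down share only 4, so (1,3) = 4.
(2,3) = 5 − 4 = 1 completes the 5 down.
Nothing is forced directly, so branch on (1,1), whose candidates are 8 or 9. If (1,1) = 9: that forces (1,2) = 8, after which (2,1) would have to be in {3,4,5,7,8,9} for the 13 across but in {6} for the 15 down — contradiction. So (1,1) = 8.
(1,2) = 21 − 12 = 9 completes the 21 across.
(2,1) = 15 − 8 = 7 completes the 15 down.
(2,2) = 13 − 8 = 5 completes the 13 across.

5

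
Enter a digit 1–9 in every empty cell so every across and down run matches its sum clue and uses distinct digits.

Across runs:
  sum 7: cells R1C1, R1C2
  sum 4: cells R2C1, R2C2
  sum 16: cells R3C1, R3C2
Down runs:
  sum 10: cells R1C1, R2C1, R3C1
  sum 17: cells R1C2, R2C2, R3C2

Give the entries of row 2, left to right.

1 3

4 in 2 cells must be {1,3}; 16 in 2 cells must be {7,9}.
The 16 across and the 10 down share only 7, so R3C1 = 7.
R3C2 = 16 − 7 = 9 completes the 16 across.
Given what's placed, R2C1 must be 1 to fit the 4 across and 10 down.
R2C2 = 4 − 1 = 3 completes the 4 across.
R1C1 = 10 − 8 = 2 completes the 10 down.
R1C2 = 7 − 2 = 5 completes the 7 across.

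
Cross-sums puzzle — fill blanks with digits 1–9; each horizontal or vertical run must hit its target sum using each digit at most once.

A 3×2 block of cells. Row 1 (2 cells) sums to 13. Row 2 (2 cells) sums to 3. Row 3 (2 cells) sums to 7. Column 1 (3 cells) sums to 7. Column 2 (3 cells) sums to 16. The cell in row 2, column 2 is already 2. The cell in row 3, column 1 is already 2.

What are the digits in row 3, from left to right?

3 in 2 cells must be {1,2}; 7 in 3 cells must be {1,2,4}.
Given what's placed, (1,1) must be 4 to fit the 13 across and 7 down.
(1,2) = 13 − 4 = 9 completes the 13 across.
(2,1) = 3 − 2 = 1 completes the 3 across.
(3,2) = 7 − 2 = 5 completes the 7 across.

2 5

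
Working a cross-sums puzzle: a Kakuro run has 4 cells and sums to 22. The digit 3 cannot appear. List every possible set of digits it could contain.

{1,4,8,9}; {1,5,7,9}; {1,6,7,8}; {2,4,7,9}; {2,5,6,9}; {2,5,7,8}; {4,5,6,7}

4 distinct digits from 1–9 sum between 10 and 30.
Dropping sets that contain 3.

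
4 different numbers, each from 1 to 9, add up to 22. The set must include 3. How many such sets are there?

4

4 distinct digits from 1–9 sum between 10 and 30.
Keeping only sets containing 3.
Enumerating: {2,3,8,9}, {3,4,6,9}, {3,4,7,8}, {3,5,6,8}.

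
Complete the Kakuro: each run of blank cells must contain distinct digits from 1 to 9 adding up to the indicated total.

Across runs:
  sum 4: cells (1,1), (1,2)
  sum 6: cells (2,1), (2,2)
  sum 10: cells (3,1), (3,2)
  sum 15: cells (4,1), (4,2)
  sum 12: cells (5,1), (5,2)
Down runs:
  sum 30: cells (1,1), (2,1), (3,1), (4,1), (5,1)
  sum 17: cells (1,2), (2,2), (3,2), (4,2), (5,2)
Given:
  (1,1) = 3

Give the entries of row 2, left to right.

4 2

4 in 2 cells must be {1,3}.
(1,2) = 4 − 3 = 1 completes the 4 across.
No cell is forced outright now. (2,1) can only be 4 or 5 (the digits allowed by both its 6 across and its 30 down). If (2,1) = 5: then (2,2) would have to be in {1} for the 6 across but in {2,3,4,5,6,7} for the 17 down — contradiction. So (2,1) = 4.
(2,2) = 6 − 4 = 2 completes the 6 across.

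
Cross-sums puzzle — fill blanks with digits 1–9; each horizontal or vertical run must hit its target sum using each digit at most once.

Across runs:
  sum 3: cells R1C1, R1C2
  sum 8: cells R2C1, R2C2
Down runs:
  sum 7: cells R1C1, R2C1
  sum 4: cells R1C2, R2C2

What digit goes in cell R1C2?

3 in 2 cells must be {1,2}; 4 in 2 cells must be {1,3}.
The 3 across and the 4 down share only 1, so R1C2 = 1.
R2C2 = 4 − 1 = 3 completes the 4 down.
R1C1 = 3 − 1 = 2 completes the 3 across.
R2C1 = 8 − 3 = 5 completes the 8 across.

1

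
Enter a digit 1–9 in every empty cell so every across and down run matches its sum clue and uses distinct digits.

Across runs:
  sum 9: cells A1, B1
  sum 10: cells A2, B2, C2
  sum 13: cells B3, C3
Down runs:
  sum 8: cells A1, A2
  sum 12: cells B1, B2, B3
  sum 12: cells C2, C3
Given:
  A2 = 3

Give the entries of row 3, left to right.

6, 7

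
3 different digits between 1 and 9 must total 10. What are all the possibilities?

{1,2,7}; {1,3,6}; {1,4,5}; {2,3,5}

3 distinct digits from 1–9 sum between 6 and 24.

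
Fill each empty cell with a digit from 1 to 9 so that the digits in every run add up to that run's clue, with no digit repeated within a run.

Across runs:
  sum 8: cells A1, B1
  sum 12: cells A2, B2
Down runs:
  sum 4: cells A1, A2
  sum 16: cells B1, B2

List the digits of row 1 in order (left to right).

1 7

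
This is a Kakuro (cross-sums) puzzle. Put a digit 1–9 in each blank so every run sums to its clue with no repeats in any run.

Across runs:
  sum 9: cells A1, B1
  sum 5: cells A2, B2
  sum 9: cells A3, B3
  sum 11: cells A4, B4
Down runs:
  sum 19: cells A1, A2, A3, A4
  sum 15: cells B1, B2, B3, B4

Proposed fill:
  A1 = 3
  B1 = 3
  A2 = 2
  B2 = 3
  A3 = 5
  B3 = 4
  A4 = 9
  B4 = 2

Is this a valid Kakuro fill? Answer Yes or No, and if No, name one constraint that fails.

No — the across run A1–B1 sums to 6, not 9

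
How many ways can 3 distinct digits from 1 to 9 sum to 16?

3 distinct digits from 1–9 sum between 6 and 24.

8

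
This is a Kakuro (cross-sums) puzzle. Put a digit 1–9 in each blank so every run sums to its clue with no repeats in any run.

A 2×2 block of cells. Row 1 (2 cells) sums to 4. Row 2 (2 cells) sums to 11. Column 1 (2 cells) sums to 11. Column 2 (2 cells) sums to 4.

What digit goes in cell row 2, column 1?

8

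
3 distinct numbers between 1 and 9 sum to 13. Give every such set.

3 distinct digits from 1–9 sum between 6 and 24.

{1,3,9}; {1,4,8}; {1,5,7}; {2,3,8}; {2,4,7}; {2,5,6}; {3,4,6}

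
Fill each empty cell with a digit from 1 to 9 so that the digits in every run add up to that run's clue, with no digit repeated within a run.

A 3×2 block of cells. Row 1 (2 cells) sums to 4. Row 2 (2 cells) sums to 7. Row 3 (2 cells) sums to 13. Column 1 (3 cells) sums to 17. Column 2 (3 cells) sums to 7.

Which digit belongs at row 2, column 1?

5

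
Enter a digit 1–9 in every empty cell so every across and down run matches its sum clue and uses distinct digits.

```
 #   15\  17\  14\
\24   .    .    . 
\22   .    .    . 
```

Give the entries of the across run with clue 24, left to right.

7 8 9

24 in 3 cells must be {7,8,9}; 17 in 2 cells must be {8,9}.
Nothing is forced directly, so branch on R1C2, whose candidates are 8 or 9. If R1C2 = 9: that forces R1C3 = 8, R2C2 = 8, after which R2C3 would have to be in {5,9} for the 22 across but in {6} for the 14 down — contradiction. So R1C2 = 8.
Given what's placed, R1C3 must be 9 to fit the 24 across and 14 down.
R2C2 = 17 − 8 = 9 completes the 17 down.
R2C3 = 14 − 9 = 5 completes the 14 down.
R1C1 = 24 − 17 = 7 completes the 24 across.
R2C1 = 22 − 14 = 8 completes the 22 across.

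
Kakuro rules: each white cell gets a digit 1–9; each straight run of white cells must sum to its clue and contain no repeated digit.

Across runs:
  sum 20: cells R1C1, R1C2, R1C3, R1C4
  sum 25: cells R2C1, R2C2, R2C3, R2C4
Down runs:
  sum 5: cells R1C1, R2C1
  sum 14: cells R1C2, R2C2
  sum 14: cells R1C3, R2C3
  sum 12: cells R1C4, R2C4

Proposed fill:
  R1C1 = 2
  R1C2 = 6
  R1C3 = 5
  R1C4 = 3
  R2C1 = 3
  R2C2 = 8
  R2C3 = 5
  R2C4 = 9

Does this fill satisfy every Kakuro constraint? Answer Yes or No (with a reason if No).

No — the across run R1C1–R1C4 sums to 16, not 20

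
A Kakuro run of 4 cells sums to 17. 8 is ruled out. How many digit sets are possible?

4 distinct digits from 1–9 sum between 10 and 30.
Dropping sets that contain 8.
Enumerating: {1,2,5,9}, {1,3,4,9}, {1,3,6,7}, {1,4,5,7}, {2,3,5,7}, {2,4,5,6}.

6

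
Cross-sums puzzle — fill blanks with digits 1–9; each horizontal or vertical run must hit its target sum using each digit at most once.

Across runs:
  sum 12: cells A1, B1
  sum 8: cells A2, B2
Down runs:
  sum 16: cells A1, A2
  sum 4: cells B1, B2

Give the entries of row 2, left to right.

7 1

16 in 2 cells must be {7,9}; 4 in 2 cells must be {1,3}.
The 12 across and the 4 down share only 3, so B1 = 3.
The 8 across and the 16 down share only 7, so A2 = 7.
B2 = 8 − 7 = 1 completes the 8 across.
A1 = 12 − 3 = 9 completes the 12 across.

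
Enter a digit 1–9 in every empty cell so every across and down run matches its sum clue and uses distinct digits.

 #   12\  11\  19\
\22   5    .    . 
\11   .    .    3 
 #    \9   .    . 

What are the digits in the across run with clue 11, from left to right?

Given what's placed, R1C2 must be 8 to fit the 22 across and 11 down.
R1C3 = 22 − 13 = 9 completes the 22 across.
R2C1 = 12 − 5 = 7 completes the 12 down.
R2C2 = 11 − 10 = 1 completes the 11 across.
R3C2 = 11 − 9 = 2 completes the 11 down.
R3C3 = 9 − 2 = 7 completes the 9 across.

7, 1, 3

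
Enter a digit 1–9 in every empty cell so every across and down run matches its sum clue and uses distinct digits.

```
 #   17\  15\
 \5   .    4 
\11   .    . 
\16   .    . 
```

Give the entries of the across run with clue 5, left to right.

1 4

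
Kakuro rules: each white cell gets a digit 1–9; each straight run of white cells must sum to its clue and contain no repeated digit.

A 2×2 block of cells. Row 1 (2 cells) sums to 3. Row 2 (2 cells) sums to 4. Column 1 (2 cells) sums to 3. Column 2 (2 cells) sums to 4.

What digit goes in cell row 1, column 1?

2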